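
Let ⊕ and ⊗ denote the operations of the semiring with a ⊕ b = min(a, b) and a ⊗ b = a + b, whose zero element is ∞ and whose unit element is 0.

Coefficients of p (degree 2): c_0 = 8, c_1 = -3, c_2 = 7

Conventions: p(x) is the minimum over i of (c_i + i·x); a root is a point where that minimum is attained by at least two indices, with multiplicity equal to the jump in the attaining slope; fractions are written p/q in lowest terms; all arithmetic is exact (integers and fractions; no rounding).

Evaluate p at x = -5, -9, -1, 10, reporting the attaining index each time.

p(-5) = min(8+0·(-5)=8, -3+1·(-5)=-8, 7+2·(-5)=-3) = -8 (attained by i=1)
p(-9) = min(8+0·(-9)=8, -3+1·(-9)=-12, 7+2·(-9)=-11) = -12 (attained by i=1)
p(-1) = min(8+0·(-1)=8, -3+1·(-1)=-4, 7+2·(-1)=5) = -4 (attained by i=1)
p(10) = min(8+0·10=8, -3+1·10=7, 7+2·10=27) = 7 (attained by i=1)
Answer: p(-5) = -8; p(-9) = -12; p(-1) = -4; p(10) = 7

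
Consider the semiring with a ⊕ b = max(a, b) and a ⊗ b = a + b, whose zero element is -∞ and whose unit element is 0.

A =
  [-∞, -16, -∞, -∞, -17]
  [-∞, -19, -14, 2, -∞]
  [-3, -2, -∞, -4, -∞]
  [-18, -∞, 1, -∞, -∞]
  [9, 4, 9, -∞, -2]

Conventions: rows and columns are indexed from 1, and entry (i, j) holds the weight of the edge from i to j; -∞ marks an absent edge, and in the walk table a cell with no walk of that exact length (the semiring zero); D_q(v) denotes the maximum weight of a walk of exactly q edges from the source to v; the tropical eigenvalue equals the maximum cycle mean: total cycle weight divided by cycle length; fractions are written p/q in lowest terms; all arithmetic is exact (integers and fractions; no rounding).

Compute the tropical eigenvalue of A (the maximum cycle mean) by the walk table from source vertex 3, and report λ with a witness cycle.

q=0: [-∞, -∞, 0, -∞, -∞]
q=1: [-3, -2, -∞, -4, -∞]
q=2: [-22, -19, -3, 0, -20]
q=3: [-6, -5, 1, -7, -22]
q=4: [-2, -1, -6, -3, -23]
q=5: [-9, -8, -2, 1, -19]
Optimal cycle mean attained by: cycle 2->4->3->2, total 2 + 1 + (-2), length 3.
Answer: λ = 1/3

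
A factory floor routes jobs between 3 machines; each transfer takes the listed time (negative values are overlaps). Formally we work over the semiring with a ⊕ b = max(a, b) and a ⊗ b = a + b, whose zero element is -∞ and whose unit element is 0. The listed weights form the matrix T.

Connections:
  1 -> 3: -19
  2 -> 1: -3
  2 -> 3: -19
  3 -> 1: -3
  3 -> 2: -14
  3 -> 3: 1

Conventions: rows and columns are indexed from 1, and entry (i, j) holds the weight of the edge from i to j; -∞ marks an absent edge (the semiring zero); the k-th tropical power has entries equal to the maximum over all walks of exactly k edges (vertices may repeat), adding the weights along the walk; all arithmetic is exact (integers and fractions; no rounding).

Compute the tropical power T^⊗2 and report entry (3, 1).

T^⊗2:
  [-22, -33, -18]
  [-22, -33, -18]
  [-2, -13, 2]
Key observation: the optimum is the walk 3->3->1, with weight 1 + (-3) = -2.
Optimal value attained by: walk 3->3->1.
Answer: (T^⊗2)[3][1] = -2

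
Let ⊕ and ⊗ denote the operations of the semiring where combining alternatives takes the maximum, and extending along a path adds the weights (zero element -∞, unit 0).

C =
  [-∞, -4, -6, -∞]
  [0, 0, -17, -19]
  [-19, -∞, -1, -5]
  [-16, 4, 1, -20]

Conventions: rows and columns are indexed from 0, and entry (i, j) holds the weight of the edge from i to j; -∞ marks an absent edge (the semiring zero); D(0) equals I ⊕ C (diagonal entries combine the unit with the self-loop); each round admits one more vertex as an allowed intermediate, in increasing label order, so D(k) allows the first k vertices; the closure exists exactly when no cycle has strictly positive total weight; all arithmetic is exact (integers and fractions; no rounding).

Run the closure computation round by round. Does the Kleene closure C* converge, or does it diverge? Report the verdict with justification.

D(0):
  [0, -4, -6, -∞]
  [0, 0, -17, -19]
  [-19, -∞, 0, -5]
  [-16, 4, 1, 0]
D(1):
  [0, -4, -6, -∞]
  [0, 0, -6, -19]
  [-19, -23, 0, -5]
  [-16, 4, 1, 0]
D(2):
  [0, -4, -6, -23]
  [0, 0, -6, -19]
  [-19, -23, 0, -5]
  [4, 4, 1, 0]
D(3):
  [0, -4, -6, -11]
  [0, 0, -6, -11]
  [-19, -23, 0, -5]
  [4, 4, 1, 0]
D(4):
  [0, -4, -6, -11]
  [0, 0, -6, -11]
  [-1, -1, 0, -5]
  [4, 4, 1, 0]
Key observation: every diagonal entry stays at the unit through all rounds, so no improving cycle exists.
Answer: CONVERGES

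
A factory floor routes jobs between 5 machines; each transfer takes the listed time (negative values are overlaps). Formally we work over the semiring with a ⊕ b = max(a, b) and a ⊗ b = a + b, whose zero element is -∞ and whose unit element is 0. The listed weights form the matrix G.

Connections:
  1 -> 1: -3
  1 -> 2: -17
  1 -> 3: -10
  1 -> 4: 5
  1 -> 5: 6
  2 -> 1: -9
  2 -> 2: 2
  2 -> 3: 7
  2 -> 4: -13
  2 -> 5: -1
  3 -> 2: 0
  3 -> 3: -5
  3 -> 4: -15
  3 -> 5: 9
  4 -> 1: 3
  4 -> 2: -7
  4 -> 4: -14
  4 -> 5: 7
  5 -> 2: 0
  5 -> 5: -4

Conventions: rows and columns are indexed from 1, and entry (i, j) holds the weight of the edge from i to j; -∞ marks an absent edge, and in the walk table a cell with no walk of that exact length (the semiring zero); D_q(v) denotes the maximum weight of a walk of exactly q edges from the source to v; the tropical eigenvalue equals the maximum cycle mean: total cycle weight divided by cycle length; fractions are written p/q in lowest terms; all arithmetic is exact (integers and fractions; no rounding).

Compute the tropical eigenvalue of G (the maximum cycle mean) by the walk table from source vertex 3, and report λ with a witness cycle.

q=0: [-∞, -∞, 0, -∞, -∞]
q=1: [-∞, 0, -5, -15, 9]
q=2: [-9, 9, 7, -13, 5]
q=3: [0, 11, 16, -4, 16]
q=4: [2, 16, 18, 5, 25]
q=5: [8, 25, 23, 7, 27]
Optimal cycle mean attained by: cycle 2->3->5->2, total 7 + 9 + 0, length 3.
Answer: λ = 16/3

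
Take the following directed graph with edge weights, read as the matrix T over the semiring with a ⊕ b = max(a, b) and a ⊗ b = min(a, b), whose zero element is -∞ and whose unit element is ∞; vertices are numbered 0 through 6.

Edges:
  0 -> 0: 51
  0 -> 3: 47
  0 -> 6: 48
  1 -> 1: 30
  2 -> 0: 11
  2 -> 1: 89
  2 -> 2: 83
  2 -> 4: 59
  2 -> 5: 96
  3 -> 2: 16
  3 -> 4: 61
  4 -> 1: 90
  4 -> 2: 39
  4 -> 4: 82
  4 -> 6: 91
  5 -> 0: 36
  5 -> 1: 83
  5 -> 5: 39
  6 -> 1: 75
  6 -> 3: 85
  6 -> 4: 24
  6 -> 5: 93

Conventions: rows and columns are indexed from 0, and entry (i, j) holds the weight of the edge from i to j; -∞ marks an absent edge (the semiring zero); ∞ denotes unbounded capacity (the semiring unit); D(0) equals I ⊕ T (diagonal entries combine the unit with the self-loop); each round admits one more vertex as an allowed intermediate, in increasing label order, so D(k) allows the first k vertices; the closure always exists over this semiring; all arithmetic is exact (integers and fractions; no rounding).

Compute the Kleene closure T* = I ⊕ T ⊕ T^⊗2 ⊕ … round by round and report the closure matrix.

D(0):
  [∞, -∞, -∞, 47, -∞, -∞, 48]
  [-∞, ∞, -∞, -∞, -∞, -∞, -∞]
  [11, 89, ∞, -∞, 59, 96, -∞]
  [-∞, -∞, 16, ∞, 61, -∞, -∞]
  [-∞, 90, 39, -∞, ∞, -∞, 91]
  [36, 83, -∞, -∞, -∞, ∞, -∞]
  [-∞, 75, -∞, 85, 24, 93, ∞]
D(1):
  [∞, -∞, -∞, 47, -∞, -∞, 48]
  [-∞, ∞, -∞, -∞, -∞, -∞, -∞]
  [11, 89, ∞, 11, 59, 96, 11]
  [-∞, -∞, 16, ∞, 61, -∞, -∞]
  [-∞, 90, 39, -∞, ∞, -∞, 91]
  [36, 83, -∞, 36, -∞, ∞, 36]
  [-∞, 75, -∞, 85, 24, 93, ∞]
D(2):
  [∞, -∞, -∞, 47, -∞, -∞, 48]
  [-∞, ∞, -∞, -∞, -∞, -∞, -∞]
  [11, 89, ∞, 11, 59, 96, 11]
  [-∞, -∞, 16, ∞, 61, -∞, -∞]
  [-∞, 90, 39, -∞, ∞, -∞, 91]
  [36, 83, -∞, 36, -∞, ∞, 36]
  [-∞, 75, -∞, 85, 24, 93, ∞]
D(3):
  [∞, -∞, -∞, 47, -∞, -∞, 48]
  [-∞, ∞, -∞, -∞, -∞, -∞, -∞]
  [11, 89, ∞, 11, 59, 96, 11]
  [11, 16, 16, ∞, 61, 16, 11]
  [11, 90, 39, 11, ∞, 39, 91]
  [36, 83, -∞, 36, -∞, ∞, 36]
  [-∞, 75, -∞, 85, 24, 93, ∞]
D(4):
  [∞, 16, 16, 47, 47, 16, 48]
  [-∞, ∞, -∞, -∞, -∞, -∞, -∞]
  [11, 89, ∞, 11, 59, 96, 11]
  [11, 16, 16, ∞, 61, 16, 11]
  [11, 90, 39, 11, ∞, 39, 91]
  [36, 83, 16, 36, 36, ∞, 36]
  [11, 75, 16, 85, 61, 93, ∞]
D(5):
  [∞, 47, 39, 47, 47, 39, 48]
  [-∞, ∞, -∞, -∞, -∞, -∞, -∞]
  [11, 89, ∞, 11, 59, 96, 59]
  [11, 61, 39, ∞, 61, 39, 61]
  [11, 90, 39, 11, ∞, 39, 91]
  [36, 83, 36, 36, 36, ∞, 36]
  [11, 75, 39, 85, 61, 93, ∞]
D(6):
  [∞, 47, 39, 47, 47, 39, 48]
  [-∞, ∞, -∞, -∞, -∞, -∞, -∞]
  [36, 89, ∞, 36, 59, 96, 59]
  [36, 61, 39, ∞, 61, 39, 61]
  [36, 90, 39, 36, ∞, 39, 91]
  [36, 83, 36, 36, 36, ∞, 36]
  [36, 83, 39, 85, 61, 93, ∞]
D(7):
  [∞, 48, 39, 48, 48, 48, 48]
  [-∞, ∞, -∞, -∞, -∞, -∞, -∞]
  [36, 89, ∞, 59, 59, 96, 59]
  [36, 61, 39, ∞, 61, 61, 61]
  [36, 90, 39, 85, ∞, 91, 91]
  [36, 83, 36, 36, 36, ∞, 36]
  [36, 83, 39, 85, 61, 93, ∞]
Answer: T* = [[∞, 48, 39, 48, 48, 48, 48], [-∞, ∞, -∞, -∞, -∞, -∞, -∞], [36, 89, ∞, 59, 59, 96, 59], [36, 61, 39, ∞, 61, 61, 61], [36, 90, 39, 85, ∞, 91, 91], [36, 83, 36, 36, 36, ∞, 36], [36, 83, 39, 85, 61, 93, ∞]]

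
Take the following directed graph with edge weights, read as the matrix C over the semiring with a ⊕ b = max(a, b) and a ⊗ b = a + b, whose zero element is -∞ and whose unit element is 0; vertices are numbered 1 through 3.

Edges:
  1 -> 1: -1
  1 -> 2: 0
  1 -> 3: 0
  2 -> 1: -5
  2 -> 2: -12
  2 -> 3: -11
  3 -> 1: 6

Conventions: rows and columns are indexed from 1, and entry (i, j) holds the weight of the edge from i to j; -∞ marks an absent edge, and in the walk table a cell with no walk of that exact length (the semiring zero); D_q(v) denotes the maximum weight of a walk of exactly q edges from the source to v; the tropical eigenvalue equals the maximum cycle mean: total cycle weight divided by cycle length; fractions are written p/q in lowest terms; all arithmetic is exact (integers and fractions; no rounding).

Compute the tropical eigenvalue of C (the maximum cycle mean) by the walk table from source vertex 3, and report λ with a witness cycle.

q=0: [-∞, -∞, 0]
q=1: [6, -∞, -∞]
q=2: [5, 6, 6]
q=3: [12, 5, 5]
Optimal cycle mean attained by: cycle 1->3->1, total 0 + 6, length 2.
Answer: λ = 3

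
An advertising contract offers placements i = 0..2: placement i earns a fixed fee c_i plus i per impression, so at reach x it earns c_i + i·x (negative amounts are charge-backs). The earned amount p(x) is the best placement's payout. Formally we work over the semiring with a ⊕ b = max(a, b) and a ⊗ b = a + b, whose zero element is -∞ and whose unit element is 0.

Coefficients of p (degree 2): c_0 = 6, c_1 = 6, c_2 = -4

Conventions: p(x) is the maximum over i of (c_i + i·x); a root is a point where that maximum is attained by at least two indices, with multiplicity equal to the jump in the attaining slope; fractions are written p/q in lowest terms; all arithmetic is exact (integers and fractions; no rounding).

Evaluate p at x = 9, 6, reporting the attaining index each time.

p(9) = max(6+0·9=6, 6+1·9=15, -4+2·9=14) = 15 (attained by i=1)
p(6) = max(6+0·6=6, 6+1·6=12, -4+2·6=8) = 12 (attained by i=1)
Answer: p(9) = 15; p(6) = 12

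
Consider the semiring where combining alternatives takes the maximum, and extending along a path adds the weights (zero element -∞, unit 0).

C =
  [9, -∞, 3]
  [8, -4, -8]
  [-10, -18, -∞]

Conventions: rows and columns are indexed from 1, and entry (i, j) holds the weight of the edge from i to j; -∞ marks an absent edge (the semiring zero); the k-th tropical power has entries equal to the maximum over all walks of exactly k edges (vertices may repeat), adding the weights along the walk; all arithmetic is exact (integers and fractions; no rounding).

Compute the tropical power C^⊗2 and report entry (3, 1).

C^⊗2:
  [18, -15, 12]
  [17, -8, 11]
  [-1, -22, -7]
Key observation: the optimum is the walk 3->1->1, with weight (-10) + 9 = -1.
Optimal value attained by: walk 3->1->1.
Answer: (C^⊗2)[3][1] = -1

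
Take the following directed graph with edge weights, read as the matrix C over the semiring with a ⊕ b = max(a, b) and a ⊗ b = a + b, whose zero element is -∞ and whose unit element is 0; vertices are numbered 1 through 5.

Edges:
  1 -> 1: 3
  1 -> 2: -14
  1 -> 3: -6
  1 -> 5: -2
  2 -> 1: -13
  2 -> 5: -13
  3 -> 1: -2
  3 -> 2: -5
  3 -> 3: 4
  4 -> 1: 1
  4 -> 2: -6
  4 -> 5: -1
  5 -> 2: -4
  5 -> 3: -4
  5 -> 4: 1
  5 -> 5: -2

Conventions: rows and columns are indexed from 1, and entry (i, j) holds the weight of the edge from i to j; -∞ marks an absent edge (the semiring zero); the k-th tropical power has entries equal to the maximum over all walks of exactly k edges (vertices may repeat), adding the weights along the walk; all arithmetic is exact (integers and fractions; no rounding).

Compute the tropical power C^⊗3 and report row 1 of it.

C^⊗2:
  [6, -6, -2, -1, 1]
  [-10, -17, -17, -12, -15]
  [2, -1, 8, -∞, -4]
  [4, -5, -5, 0, -1]
  [2, -5, 0, -1, 0]
C^⊗3:
  [9, -3, 2, 2, 4]
  [-7, -18, -13, -14, -12]
  [6, 3, 12, -3, 0]
  [7, -5, -1, 0, 2]
  [5, -4, 4, 1, 0]
Answer: row 1 of C^⊗3 = [9, -3, 2, 2, 4]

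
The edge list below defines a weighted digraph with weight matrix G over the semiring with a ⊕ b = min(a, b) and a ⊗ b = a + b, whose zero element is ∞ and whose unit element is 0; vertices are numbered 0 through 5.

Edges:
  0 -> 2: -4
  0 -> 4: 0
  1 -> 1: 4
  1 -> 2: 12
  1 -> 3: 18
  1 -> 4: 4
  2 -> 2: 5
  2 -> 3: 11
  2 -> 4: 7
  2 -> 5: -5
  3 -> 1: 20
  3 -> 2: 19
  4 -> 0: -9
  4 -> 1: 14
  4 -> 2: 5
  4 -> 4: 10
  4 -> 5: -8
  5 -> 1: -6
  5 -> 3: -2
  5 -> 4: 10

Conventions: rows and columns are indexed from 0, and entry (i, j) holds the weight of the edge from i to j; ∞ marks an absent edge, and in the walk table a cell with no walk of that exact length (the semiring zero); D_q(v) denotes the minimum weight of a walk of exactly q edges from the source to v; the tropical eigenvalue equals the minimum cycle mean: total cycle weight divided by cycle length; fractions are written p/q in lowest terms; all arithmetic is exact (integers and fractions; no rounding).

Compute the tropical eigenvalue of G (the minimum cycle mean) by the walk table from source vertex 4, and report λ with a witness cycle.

q=0: [∞, ∞, ∞, ∞, 0, ∞]
q=1: [-9, 14, 5, ∞, 10, -8]
q=2: [1, -14, -13, -10, -9, 0]
q=3: [-18, -10, -8, -2, -10, -18]
q=4: [-19, -24, -22, -20, -18, -18]
q=5: [-27, -24, -23, -20, -20, -27]
q=6: [-29, -33, -31, -29, -27, -28]
Optimal cycle mean attained by: cycle 0->4->0, total 0 + (-9), length 2.
Answer: λ = -9/2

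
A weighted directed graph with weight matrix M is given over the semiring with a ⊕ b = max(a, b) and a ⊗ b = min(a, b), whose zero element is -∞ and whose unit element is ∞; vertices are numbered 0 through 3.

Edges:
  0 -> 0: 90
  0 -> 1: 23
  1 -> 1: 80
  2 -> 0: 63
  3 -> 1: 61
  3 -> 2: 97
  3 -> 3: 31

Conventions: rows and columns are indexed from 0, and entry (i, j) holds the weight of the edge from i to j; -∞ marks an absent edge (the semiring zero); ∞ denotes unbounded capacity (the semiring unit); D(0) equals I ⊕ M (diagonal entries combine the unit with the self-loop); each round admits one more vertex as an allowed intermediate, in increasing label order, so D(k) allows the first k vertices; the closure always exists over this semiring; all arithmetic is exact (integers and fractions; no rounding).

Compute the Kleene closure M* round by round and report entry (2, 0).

D(0):
  [∞, 23, -∞, -∞]
  [-∞, ∞, -∞, -∞]
  [63, -∞, ∞, -∞]
  [-∞, 61, 97, ∞]
D(1):
  [∞, 23, -∞, -∞]
  [-∞, ∞, -∞, -∞]
  [63, 23, ∞, -∞]
  [-∞, 61, 97, ∞]
D(2):
  [∞, 23, -∞, -∞]
  [-∞, ∞, -∞, -∞]
  [63, 23, ∞, -∞]
  [-∞, 61, 97, ∞]
D(3):
  [∞, 23, -∞, -∞]
  [-∞, ∞, -∞, -∞]
  [63, 23, ∞, -∞]
  [63, 61, 97, ∞]
D(4):
  [∞, 23, -∞, -∞]
  [-∞, ∞, -∞, -∞]
  [63, 23, ∞, -∞]
  [63, 61, 97, ∞]
Answer: M*[2][0] = 63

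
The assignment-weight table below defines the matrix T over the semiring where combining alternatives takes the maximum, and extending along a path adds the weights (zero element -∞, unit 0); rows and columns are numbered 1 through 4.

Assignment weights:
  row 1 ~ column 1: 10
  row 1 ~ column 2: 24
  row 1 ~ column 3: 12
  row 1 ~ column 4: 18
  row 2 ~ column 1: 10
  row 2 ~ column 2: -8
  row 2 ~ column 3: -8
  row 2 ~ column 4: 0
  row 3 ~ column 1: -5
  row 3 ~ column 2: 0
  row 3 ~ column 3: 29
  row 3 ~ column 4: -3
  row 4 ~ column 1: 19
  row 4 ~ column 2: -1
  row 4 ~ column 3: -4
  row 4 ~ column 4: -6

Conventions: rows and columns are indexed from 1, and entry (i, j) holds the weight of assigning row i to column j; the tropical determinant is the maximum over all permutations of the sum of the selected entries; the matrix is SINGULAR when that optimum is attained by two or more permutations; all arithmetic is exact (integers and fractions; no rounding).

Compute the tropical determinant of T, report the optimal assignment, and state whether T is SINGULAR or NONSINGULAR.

σ = (1, 2, 3, 4): 10 + (-8) + 29 + (-6) = 25
σ = (1, 2, 4, 3): 10 + (-8) + (-3) + (-4) = -5
σ = (1, 3, 2, 4): 10 + (-8) + 0 + (-6) = -4
σ = (1, 3, 4, 2): 10 + (-8) + (-3) + (-1) = -2
σ = (1, 4, 2, 3): 10 + 0 + 0 + (-4) = 6
σ = (1, 4, 3, 2): 10 + 0 + 29 + (-1) = 38
σ = (2, 1, 3, 4): 24 + 10 + 29 + (-6) = 57
σ = (2, 1, 4, 3): 24 + 10 + (-3) + (-4) = 27
σ = (2, 3, 1, 4): 24 + (-8) + (-5) + (-6) = 5
σ = (2, 3, 4, 1): 24 + (-8) + (-3) + 19 = 32
σ = (2, 4, 1, 3): 24 + 0 + (-5) + (-4) = 15
σ = (2, 4, 3, 1): 24 + 0 + 29 + 19 = 72
σ = (3, 1, 2, 4): 12 + 10 + 0 + (-6) = 16
σ = (3, 1, 4, 2): 12 + 10 + (-3) + (-1) = 18
σ = (3, 2, 1, 4): 12 + (-8) + (-5) + (-6) = -7
σ = (3, 2, 4, 1): 12 + (-8) + (-3) + 19 = 20
σ = (3, 4, 1, 2): 12 + 0 + (-5) + (-1) = 6
σ = (3, 4, 2, 1): 12 + 0 + 0 + 19 = 31
σ = (4, 1, 2, 3): 18 + 10 + 0 + (-4) = 24
σ = (4, 1, 3, 2): 18 + 10 + 29 + (-1) = 56
σ = (4, 2, 1, 3): 18 + (-8) + (-5) + (-4) = 1
σ = (4, 2, 3, 1): 18 + (-8) + 29 + 19 = 58
σ = (4, 3, 1, 2): 18 + (-8) + (-5) + (-1) = 4
σ = (4, 3, 2, 1): 18 + (-8) + 0 + 19 = 29
Optimal value attained by: σ = (2, 4, 3, 1).
Answer: det⊕(T) = 72; verdict: NONSINGULAR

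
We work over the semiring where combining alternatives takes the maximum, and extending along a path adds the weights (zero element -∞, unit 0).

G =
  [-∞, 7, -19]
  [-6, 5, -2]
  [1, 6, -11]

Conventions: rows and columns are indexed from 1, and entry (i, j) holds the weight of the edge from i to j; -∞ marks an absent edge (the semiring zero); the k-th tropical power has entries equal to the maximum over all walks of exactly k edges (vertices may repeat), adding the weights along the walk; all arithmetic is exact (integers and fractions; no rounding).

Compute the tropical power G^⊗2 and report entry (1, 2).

G^⊗2:
  [1, 12, 5]
  [-1, 10, 3]
  [0, 11, 4]
Key observation: the optimum is the walk 1->2->2, with weight 7 + 5 = 12.
Optimal value attained by: walk 1->2->2.
Answer: (G^⊗2)[1][2] = 12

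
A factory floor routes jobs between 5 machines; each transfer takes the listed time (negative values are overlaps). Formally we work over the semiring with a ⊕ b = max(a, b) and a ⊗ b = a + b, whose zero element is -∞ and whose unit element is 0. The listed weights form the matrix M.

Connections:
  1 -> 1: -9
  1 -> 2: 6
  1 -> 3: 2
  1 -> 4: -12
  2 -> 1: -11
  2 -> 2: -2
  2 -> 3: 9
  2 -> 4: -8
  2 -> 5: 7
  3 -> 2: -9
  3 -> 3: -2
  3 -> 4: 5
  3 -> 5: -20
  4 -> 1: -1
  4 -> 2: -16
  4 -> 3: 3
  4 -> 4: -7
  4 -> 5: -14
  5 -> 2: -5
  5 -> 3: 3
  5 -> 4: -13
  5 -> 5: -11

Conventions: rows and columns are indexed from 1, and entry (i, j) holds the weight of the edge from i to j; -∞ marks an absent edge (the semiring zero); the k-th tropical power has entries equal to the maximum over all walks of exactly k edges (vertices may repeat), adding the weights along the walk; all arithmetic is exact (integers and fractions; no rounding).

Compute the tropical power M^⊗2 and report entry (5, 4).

M^⊗2:
  [-5, 4, 15, 7, 13]
  [-9, 2, 10, 14, 5]
  [4, -11, 8, 3, -2]
  [-8, 5, 1, 8, -9]
  [-14, -6, 4, 8, 2]
Key observation: the optimum is the walk 5->3->4, with weight 3 + 5 = 8.
Optimal value attained by: walk 5->3->4.
Answer: (M^⊗2)[5][4] = 8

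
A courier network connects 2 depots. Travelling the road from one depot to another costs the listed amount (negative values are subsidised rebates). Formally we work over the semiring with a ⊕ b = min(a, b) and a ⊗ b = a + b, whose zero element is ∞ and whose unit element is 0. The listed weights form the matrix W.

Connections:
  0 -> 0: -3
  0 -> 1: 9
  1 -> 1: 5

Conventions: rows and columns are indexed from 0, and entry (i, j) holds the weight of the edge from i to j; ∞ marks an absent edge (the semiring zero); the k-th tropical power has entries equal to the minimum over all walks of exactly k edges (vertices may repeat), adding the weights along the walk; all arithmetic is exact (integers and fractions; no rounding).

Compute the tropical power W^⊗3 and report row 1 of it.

W^⊗2:
  [-6, 6]
  [∞, 10]
W^⊗3:
  [-9, 3]
  [∞, 15]
Answer: row 1 of W^⊗3 = [∞, 15]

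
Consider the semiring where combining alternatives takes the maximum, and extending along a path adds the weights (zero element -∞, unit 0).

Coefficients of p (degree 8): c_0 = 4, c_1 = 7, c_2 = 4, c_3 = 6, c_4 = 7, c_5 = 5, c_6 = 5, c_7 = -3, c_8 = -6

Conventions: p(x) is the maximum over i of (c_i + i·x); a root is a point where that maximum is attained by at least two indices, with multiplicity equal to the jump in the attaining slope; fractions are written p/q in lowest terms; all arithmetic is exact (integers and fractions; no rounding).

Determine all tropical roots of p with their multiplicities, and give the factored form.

hull edge (i=0, c=4) to (i=1, c=7): slope 3, span 1
hull edge (i=1, c=7) to (i=4, c=7): slope 0, span 3
hull edge (i=4, c=7) to (i=6, c=5): slope -1, span 2
hull edge (i=6, c=5) to (i=8, c=-6): slope -11/2, span 2
Factored form: p(x) = -6 ⊗ (x ⊕ (-3)) ⊗ (x ⊕ 0) ⊗ (x ⊕ 0) ⊗ (x ⊕ 0) ⊗ (x ⊕ 1) ⊗ (x ⊕ 1) ⊗ (x ⊕ 11/2) ⊗ (x ⊕ 11/2)
Answer: roots = -3 (mult 1), 0 (mult 3), 1 (mult 2), 11/2 (mult 2)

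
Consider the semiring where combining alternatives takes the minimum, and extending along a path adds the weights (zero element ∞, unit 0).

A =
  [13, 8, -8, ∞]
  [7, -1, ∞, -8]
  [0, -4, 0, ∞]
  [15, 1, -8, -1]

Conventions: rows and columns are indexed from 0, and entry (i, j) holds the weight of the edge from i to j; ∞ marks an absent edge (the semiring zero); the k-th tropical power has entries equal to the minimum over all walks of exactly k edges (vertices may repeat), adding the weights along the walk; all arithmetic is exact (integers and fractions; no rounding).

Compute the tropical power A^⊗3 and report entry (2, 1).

A^⊗2:
  [-8, -12, -8, 0]
  [6, -7, -16, -9]
  [0, -5, -8, -12]
  [-8, -12, -9, -7]
A^⊗3:
  [-8, -13, -16, -20]
  [-16, -20, -17, -15]
  [-8, -12, -20, -13]
  [-9, -13, -16, -20]
Key observation: the optimum is the walk 2->0->2->1, with weight 0 + (-8) + (-4) = -12.
Optimal value attained by: walk 2->0->2->1.
Answer: (A^⊗3)[2][1] = -12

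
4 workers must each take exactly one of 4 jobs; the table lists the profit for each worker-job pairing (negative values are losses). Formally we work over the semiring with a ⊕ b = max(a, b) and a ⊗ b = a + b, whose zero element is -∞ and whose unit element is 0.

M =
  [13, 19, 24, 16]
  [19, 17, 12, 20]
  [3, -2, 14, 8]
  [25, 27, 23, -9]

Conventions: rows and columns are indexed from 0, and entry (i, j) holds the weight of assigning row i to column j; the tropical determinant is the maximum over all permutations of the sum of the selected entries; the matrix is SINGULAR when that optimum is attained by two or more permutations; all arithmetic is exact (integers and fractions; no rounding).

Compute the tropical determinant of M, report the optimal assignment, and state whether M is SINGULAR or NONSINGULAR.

σ = (0, 1, 2, 3): 13 + 17 + 14 + (-9) = 35
σ = (0, 1, 3, 2): 13 + 17 + 8 + 23 = 61
σ = (0, 2, 1, 3): 13 + 12 + (-2) + (-9) = 14
σ = (0, 2, 3, 1): 13 + 12 + 8 + 27 = 60
σ = (0, 3, 1, 2): 13 + 20 + (-2) + 23 = 54
σ = (0, 3, 2, 1): 13 + 20 + 14 + 27 = 74
σ = (1, 0, 2, 3): 19 + 19 + 14 + (-9) = 43
σ = (1, 0, 3, 2): 19 + 19 + 8 + 23 = 69
σ = (1, 2, 0, 3): 19 + 12 + 3 + (-9) = 25
σ = (1, 2, 3, 0): 19 + 12 + 8 + 25 = 64
σ = (1, 3, 0, 2): 19 + 20 + 3 + 23 = 65
σ = (1, 3, 2, 0): 19 + 20 + 14 + 25 = 78
σ = (2, 0, 1, 3): 24 + 19 + (-2) + (-9) = 32
σ = (2, 0, 3, 1): 24 + 19 + 8 + 27 = 78
σ = (2, 1, 0, 3): 24 + 17 + 3 + (-9) = 35
σ = (2, 1, 3, 0): 24 + 17 + 8 + 25 = 74
σ = (2, 3, 0, 1): 24 + 20 + 3 + 27 = 74
σ = (2, 3, 1, 0): 24 + 20 + (-2) + 25 = 67
σ = (3, 0, 1, 2): 16 + 19 + (-2) + 23 = 56
σ = (3, 0, 2, 1): 16 + 19 + 14 + 27 = 76
σ = (3, 1, 0, 2): 16 + 17 + 3 + 23 = 59
σ = (3, 1, 2, 0): 16 + 17 + 14 + 25 = 72
σ = (3, 2, 0, 1): 16 + 12 + 3 + 27 = 58
σ = (3, 2, 1, 0): 16 + 12 + (-2) + 25 = 51
Optimal value attained by: σ = (1, 3, 2, 0).
Answer: det⊕(M) = 78; verdict: SINGULAR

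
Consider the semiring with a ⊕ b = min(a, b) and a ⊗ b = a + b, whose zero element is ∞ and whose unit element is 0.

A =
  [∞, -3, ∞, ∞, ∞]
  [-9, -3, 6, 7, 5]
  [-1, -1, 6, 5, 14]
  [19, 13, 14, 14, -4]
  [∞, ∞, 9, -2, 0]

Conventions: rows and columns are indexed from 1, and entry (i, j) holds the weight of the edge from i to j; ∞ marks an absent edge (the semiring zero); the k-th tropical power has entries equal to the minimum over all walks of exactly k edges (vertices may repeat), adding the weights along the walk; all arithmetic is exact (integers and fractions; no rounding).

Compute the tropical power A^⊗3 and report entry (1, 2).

A^⊗2:
  [-12, -6, 3, 4, 2]
  [-12, -12, 3, 3, 2]
  [-10, -4, 5, 6, 1]
  [4, 10, 5, -6, -4]
  [8, 8, 9, -2, -6]
A^⊗3:
  [-15, -15, 0, 0, -1]
  [-21, -15, -6, -5, -7]
  [-13, -13, 2, -1, 1]
  [1, 1, 5, -6, -10]
  [-1, 5, 3, -8, -6]
Key observation: the optimum is the walk 1->2->1->2, with weight (-3) + (-9) + (-3) = -15.
Optimal value attained by: walk 1->2->1->2.
Answer: (A^⊗3)[1][2] = -15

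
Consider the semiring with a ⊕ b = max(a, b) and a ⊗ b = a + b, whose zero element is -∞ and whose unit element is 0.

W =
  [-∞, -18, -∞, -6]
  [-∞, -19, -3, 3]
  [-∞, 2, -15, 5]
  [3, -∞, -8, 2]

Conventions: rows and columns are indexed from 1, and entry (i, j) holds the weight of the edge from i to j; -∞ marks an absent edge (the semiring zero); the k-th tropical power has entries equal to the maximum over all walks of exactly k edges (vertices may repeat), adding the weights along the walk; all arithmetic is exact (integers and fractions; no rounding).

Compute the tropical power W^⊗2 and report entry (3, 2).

W^⊗2:
  [-3, -37, -14, -4]
  [6, -1, -5, 5]
  [8, -13, -1, 7]
  [5, -6, -6, 4]
Key observation: the optimum is the walk 3->3->2, with weight (-15) + 2 = -13.
Optimal value attained by: walk 3->3->2.
Answer: (W^⊗2)[3][2] = -13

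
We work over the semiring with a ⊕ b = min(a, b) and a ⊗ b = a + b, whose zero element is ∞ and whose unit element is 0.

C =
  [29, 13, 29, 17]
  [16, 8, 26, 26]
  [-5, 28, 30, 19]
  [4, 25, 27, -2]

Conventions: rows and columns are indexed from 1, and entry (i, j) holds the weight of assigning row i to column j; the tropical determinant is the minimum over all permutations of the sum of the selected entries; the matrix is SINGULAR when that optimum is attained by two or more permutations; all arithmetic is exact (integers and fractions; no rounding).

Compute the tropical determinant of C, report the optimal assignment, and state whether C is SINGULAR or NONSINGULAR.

σ = (1, 2, 3, 4): 29 + 8 + 30 + (-2) = 65
σ = (1, 2, 4, 3): 29 + 8 + 19 + 27 = 83
σ = (1, 3, 2, 4): 29 + 26 + 28 + (-2) = 81
σ = (1, 3, 4, 2): 29 + 26 + 19 + 25 = 99
σ = (1, 4, 2, 3): 29 + 26 + 28 + 27 = 110
σ = (1, 4, 3, 2): 29 + 26 + 30 + 25 = 110
σ = (2, 1, 3, 4): 13 + 16 + 30 + (-2) = 57
σ = (2, 1, 4, 3): 13 + 16 + 19 + 27 = 75
σ = (2, 3, 1, 4): 13 + 26 + (-5) + (-2) = 32
σ = (2, 3, 4, 1): 13 + 26 + 19 + 4 = 62
σ = (2, 4, 1, 3): 13 + 26 + (-5) + 27 = 61
σ = (2, 4, 3, 1): 13 + 26 + 30 + 4 = 73
σ = (3, 1, 2, 4): 29 + 16 + 28 + (-2) = 71
σ = (3, 1, 4, 2): 29 + 16 + 19 + 25 = 89
σ = (3, 2, 1, 4): 29 + 8 + (-5) + (-2) = 30
σ = (3, 2, 4, 1): 29 + 8 + 19 + 4 = 60
σ = (3, 4, 1, 2): 29 + 26 + (-5) + 25 = 75
σ = (3, 4, 2, 1): 29 + 26 + 28 + 4 = 87
σ = (4, 1, 2, 3): 17 + 16 + 28 + 27 = 88
σ = (4, 1, 3, 2): 17 + 16 + 30 + 25 = 88
σ = (4, 2, 1, 3): 17 + 8 + (-5) + 27 = 47
σ = (4, 2, 3, 1): 17 + 8 + 30 + 4 = 59
σ = (4, 3, 1, 2): 17 + 26 + (-5) + 25 = 63
σ = (4, 3, 2, 1): 17 + 26 + 28 + 4 = 75
Optimal value attained by: σ = (3, 2, 1, 4).
Answer: det⊕(C) = 30; verdict: NONSINGULAR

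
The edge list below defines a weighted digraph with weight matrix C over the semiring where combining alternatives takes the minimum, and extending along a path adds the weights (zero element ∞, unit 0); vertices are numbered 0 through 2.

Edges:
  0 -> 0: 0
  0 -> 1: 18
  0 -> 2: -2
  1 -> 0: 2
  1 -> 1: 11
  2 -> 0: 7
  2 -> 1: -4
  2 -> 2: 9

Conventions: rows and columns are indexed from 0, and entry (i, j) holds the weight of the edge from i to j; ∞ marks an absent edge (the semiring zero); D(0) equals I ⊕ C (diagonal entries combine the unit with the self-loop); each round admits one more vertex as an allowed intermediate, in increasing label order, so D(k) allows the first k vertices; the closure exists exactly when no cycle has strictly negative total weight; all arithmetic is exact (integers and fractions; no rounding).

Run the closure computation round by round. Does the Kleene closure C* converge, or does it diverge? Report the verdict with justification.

D(0):
  [0, 18, -2]
  [2, 0, ∞]
  [7, -4, 0]
D(1):
  [0, 18, -2]
  [2, 0, 0]
  [7, -4, 0]
Detection: at round 2, diagonal entry (2, 2) turns strictly negative.
Key observation: the cycle 2->1->0->2 has total weight (-4) + 2 + (-2), which is strictly negative.
Answer: DIVERGES — negative cycle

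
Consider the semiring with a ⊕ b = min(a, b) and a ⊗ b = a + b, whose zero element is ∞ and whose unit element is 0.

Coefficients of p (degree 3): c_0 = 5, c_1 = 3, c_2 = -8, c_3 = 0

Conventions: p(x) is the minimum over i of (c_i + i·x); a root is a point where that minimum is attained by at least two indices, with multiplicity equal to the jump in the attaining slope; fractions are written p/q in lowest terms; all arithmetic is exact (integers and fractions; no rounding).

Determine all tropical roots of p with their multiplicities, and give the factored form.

hull edge (i=0, c=5) to (i=2, c=-8): slope -13/2, span 2
hull edge (i=2, c=-8) to (i=3, c=0): slope 8, span 1
Factored form: p(x) = 0 ⊗ (x ⊕ (-8)) ⊗ (x ⊕ 13/2) ⊗ (x ⊕ 13/2)
Answer: roots = -8 (mult 1), 13/2 (mult 2)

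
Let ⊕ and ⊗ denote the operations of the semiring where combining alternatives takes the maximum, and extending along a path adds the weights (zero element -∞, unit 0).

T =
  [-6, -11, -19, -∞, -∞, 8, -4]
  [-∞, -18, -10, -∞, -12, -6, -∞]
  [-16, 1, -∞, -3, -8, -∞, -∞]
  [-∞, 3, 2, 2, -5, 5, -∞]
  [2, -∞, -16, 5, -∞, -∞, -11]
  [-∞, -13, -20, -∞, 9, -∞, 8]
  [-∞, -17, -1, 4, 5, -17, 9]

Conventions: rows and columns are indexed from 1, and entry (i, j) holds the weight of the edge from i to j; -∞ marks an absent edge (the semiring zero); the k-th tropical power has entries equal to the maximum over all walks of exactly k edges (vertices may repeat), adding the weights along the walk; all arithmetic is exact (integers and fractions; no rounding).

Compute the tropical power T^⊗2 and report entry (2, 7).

T^⊗2:
  [-12, -5, -5, 0, 17, 2, 16]
  [-10, -9, -26, -7, 3, -24, 2]
  [-6, 0, -1, -1, -8, 2, -19]
  [-3, 5, 4, 4, 14, 7, 13]
  [-4, 8, 7, 7, 0, 10, -2]
  [11, -9, 7, 14, 13, -9, 17]
  [7, 7, 8, 13, 14, 9, 18]
Key observation: the optimum is the walk 2->6->7, with weight (-6) + 8 = 2.
Optimal value attained by: walk 2->6->7.
Answer: (T^⊗2)[2][7] = 2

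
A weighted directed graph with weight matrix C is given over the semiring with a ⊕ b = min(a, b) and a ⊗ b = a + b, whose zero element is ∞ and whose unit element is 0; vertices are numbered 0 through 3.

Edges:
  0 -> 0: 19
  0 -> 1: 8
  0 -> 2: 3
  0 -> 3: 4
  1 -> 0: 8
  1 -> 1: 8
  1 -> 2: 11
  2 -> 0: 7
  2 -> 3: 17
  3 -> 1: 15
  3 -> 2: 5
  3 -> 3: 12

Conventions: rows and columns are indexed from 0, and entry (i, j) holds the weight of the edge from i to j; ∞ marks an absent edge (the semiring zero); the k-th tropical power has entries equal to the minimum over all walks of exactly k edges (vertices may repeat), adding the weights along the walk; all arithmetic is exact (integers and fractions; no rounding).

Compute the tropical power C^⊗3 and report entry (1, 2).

C^⊗2:
  [10, 16, 9, 16]
  [16, 16, 11, 12]
  [26, 15, 10, 11]
  [12, 23, 17, 22]
C^⊗3:
  [16, 18, 13, 14]
  [18, 24, 17, 20]
  [17, 23, 16, 23]
  [24, 20, 15, 16]
Key observation: the optimum is the walk 1->0->3->2, with weight 8 + 4 + 5 = 17.
Optimal value attained by: walk 1->0->3->2.
Answer: (C^⊗3)[1][2] = 17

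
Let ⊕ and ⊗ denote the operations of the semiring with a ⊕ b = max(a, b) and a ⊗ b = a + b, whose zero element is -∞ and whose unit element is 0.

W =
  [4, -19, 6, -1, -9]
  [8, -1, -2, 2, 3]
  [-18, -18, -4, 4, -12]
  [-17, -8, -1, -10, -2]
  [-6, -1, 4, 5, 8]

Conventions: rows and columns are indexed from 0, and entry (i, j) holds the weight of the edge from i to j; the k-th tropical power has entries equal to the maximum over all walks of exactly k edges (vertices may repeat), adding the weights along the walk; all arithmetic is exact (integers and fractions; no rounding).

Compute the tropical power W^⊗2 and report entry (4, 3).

W^⊗2:
  [8, -9, 10, 10, -1]
  [12, 2, 14, 8, 11]
  [-10, -4, 3, 0, 2]
  [0, -3, 2, 3, 6]
  [7, 7, 12, 13, 16]
Key observation: the optimum is the walk 4->4->3, with weight 8 + 5 = 13.
Optimal value attained by: walk 4->4->3.
Answer: (W^⊗2)[4][3] = 13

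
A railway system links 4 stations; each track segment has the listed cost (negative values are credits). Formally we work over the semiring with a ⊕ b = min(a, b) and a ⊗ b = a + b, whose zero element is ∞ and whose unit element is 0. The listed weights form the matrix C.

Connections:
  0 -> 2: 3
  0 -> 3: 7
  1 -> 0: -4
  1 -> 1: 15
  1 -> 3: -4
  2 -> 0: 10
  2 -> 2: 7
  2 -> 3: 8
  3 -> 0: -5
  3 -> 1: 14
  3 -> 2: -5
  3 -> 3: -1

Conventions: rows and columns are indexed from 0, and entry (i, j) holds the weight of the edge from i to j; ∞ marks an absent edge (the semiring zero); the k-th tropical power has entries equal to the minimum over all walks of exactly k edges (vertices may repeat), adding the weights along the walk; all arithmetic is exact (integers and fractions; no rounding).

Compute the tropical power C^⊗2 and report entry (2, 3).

C^⊗2:
  [2, 21, 2, 6]
  [-9, 10, -9, -5]
  [3, 22, 3, 7]
  [-6, 13, -6, -2]
Key observation: the optimum is the walk 2->3->3, with weight 8 + (-1) = 7.
Optimal value attained by: walk 2->3->3.
Answer: (C^⊗2)[2][3] = 7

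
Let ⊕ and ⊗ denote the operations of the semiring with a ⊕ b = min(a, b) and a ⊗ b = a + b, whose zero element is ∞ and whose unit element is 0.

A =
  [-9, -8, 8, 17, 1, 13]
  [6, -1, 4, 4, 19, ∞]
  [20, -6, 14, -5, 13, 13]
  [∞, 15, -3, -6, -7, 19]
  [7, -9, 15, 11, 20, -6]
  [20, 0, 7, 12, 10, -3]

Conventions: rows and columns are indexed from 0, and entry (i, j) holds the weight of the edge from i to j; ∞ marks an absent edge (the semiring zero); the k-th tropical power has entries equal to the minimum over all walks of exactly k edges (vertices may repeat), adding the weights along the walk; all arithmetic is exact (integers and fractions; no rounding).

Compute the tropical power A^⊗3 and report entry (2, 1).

A^⊗2:
  [-18, -17, -4, -4, -8, -5]
  [-3, -2, 1, -2, -3, 13]
  [0, -7, -8, -11, -12, 7]
  [0, -16, -9, -12, -13, -13]
  [-3, -10, -5, -5, 4, -9]
  [6, -3, 4, 2, 5, -6]
A^⊗3:
  [-27, -26, -13, -13, -17, -14]
  [-12, -12, -5, -8, -9, -9]
  [-9, -21, -14, -17, -18, -18]
  [-10, -22, -15, -18, -19, -19]
  [-12, -11, -8, -11, -12, -12]
  [-3, -6, -1, -4, -5, -9]
Key observation: the optimum is the walk 2->3->4->1, with weight (-5) + (-7) + (-9) = -21.
Optimal value attained by: walk 2->3->4->1.
Answer: (A^⊗3)[2][1] = -21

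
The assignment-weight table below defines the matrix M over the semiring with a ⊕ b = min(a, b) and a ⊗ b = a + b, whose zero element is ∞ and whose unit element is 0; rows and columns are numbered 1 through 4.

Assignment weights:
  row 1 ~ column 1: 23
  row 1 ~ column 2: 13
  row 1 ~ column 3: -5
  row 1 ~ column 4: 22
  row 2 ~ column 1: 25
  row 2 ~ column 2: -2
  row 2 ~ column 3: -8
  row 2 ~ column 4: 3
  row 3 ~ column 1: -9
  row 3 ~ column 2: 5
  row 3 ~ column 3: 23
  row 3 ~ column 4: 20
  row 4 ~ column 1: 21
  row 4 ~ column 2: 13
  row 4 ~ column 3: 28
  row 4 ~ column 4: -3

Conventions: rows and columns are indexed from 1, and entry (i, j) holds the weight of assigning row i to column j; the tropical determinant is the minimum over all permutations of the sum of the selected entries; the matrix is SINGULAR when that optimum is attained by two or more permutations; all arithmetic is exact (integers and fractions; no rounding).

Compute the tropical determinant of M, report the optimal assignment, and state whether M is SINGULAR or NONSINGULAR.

σ = (1, 2, 3, 4): 23 + (-2) + 23 + (-3) = 41
σ = (1, 2, 4, 3): 23 + (-2) + 20 + 28 = 69
σ = (1, 3, 2, 4): 23 + (-8) + 5 + (-3) = 17
σ = (1, 3, 4, 2): 23 + (-8) + 20 + 13 = 48
σ = (1, 4, 2, 3): 23 + 3 + 5 + 28 = 59
σ = (1, 4, 3, 2): 23 + 3 + 23 + 13 = 62
σ = (2, 1, 3, 4): 13 + 25 + 23 + (-3) = 58
σ = (2, 1, 4, 3): 13 + 25 + 20 + 28 = 86
σ = (2, 3, 1, 4): 13 + (-8) + (-9) + (-3) = -7
σ = (2, 3, 4, 1): 13 + (-8) + 20 + 21 = 46
σ = (2, 4, 1, 3): 13 + 3 + (-9) + 28 = 35
σ = (2, 4, 3, 1): 13 + 3 + 23 + 21 = 60
σ = (3, 1, 2, 4): (-5) + 25 + 5 + (-3) = 22
σ = (3, 1, 4, 2): (-5) + 25 + 20 + 13 = 53
σ = (3, 2, 1, 4): (-5) + (-2) + (-9) + (-3) = -19
σ = (3, 2, 4, 1): (-5) + (-2) + 20 + 21 = 34
σ = (3, 4, 1, 2): (-5) + 3 + (-9) + 13 = 2
σ = (3, 4, 2, 1): (-5) + 3 + 5 + 21 = 24
σ = (4, 1, 2, 3): 22 + 25 + 5 + 28 = 80
σ = (4, 1, 3, 2): 22 + 25 + 23 + 13 = 83
σ = (4, 2, 1, 3): 22 + (-2) + (-9) + 28 = 39
σ = (4, 2, 3, 1): 22 + (-2) + 23 + 21 = 64
σ = (4, 3, 1, 2): 22 + (-8) + (-9) + 13 = 18
σ = (4, 3, 2, 1): 22 + (-8) + 5 + 21 = 40
Optimal value attained by: σ = (3, 2, 1, 4).
Answer: det⊕(M) = -19; verdict: NONSINGULAR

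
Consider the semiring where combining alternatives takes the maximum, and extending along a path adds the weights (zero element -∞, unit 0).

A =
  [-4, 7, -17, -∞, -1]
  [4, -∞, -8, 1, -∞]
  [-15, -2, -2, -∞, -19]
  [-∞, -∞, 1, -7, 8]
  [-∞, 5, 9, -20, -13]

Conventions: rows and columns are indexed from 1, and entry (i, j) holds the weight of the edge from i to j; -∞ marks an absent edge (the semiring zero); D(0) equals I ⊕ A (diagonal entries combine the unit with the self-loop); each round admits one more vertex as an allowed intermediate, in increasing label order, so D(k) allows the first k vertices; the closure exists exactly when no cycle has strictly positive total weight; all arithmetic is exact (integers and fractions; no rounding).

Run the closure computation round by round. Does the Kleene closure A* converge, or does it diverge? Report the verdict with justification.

D(0):
  [0, 7, -17, -∞, -1]
  [4, 0, -8, 1, -∞]
  [-15, -2, 0, -∞, -19]
  [-∞, -∞, 1, 0, 8]
  [-∞, 5, 9, -20, 0]
Detection: at round 1, diagonal entry (2, 2) turns strictly positive.
Key observation: the cycle 2->1->2 has total weight 4 + 7, which is strictly positive.
Answer: DIVERGES — positive cycle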